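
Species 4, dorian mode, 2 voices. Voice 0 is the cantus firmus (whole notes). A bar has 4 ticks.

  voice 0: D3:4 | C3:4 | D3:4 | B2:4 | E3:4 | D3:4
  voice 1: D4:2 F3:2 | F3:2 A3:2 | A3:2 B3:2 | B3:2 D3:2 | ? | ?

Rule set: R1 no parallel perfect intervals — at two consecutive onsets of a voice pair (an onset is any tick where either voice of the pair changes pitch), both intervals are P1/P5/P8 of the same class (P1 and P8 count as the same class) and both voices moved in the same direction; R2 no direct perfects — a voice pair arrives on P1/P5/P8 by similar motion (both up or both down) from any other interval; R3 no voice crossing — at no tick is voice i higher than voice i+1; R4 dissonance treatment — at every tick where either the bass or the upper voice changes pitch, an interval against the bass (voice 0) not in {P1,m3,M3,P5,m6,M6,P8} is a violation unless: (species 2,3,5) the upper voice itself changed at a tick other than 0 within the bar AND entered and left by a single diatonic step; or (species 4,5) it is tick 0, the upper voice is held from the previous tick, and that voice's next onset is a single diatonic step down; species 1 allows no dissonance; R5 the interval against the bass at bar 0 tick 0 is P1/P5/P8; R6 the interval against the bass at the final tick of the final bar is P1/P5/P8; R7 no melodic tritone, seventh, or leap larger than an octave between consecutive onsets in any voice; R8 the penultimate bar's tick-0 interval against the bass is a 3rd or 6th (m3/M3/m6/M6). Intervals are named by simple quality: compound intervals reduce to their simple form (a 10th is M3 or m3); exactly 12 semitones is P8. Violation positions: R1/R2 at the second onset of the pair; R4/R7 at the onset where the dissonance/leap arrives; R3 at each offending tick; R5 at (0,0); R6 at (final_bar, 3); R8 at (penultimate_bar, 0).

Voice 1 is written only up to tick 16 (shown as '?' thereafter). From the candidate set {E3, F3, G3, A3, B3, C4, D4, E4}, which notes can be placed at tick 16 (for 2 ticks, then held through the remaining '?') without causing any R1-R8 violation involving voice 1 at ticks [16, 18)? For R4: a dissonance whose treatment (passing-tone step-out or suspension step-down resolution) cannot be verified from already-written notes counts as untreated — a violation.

{G3}

E3: violates R2,R8
F3: violates R4,R8
G3: legal
A3: violates R4,R8
B3: violates R2,R8
C4: violates R7
D4: violates R4,R8
E4: violates R2,R7,R8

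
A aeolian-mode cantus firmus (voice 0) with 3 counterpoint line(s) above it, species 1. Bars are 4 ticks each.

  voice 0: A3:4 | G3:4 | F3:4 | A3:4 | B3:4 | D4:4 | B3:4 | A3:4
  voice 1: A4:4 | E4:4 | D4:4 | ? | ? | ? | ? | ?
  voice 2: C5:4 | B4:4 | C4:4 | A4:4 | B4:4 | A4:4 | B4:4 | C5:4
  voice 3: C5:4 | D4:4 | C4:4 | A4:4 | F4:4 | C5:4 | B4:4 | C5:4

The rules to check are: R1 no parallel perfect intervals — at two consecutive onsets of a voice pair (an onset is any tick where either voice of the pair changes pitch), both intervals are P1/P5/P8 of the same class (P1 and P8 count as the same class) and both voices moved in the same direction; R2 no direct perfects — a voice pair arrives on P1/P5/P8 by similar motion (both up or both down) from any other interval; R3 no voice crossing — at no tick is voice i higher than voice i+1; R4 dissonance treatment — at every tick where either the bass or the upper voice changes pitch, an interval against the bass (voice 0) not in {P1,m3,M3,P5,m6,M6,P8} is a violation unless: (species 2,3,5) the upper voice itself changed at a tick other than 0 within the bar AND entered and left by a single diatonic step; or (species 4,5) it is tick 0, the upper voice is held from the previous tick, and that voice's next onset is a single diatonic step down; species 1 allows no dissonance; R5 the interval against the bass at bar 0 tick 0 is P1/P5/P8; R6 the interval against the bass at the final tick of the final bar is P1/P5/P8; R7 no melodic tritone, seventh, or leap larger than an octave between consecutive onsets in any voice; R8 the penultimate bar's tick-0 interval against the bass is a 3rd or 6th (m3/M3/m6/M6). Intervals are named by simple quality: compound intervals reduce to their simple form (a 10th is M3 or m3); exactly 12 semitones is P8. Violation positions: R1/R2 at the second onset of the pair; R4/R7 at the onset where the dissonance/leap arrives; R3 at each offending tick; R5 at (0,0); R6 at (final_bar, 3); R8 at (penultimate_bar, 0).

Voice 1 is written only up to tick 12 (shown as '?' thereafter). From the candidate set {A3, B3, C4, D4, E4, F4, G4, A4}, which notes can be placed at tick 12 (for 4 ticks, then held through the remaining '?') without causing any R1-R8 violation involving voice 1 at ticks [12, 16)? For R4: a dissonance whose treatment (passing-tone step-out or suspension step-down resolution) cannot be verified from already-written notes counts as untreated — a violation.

{A3, C4, F4}

A3: legal
B3: violates R4
C4: legal
D4: violates R4
E4: violates R2
F4: legal
G4: violates R4
A4: violates R2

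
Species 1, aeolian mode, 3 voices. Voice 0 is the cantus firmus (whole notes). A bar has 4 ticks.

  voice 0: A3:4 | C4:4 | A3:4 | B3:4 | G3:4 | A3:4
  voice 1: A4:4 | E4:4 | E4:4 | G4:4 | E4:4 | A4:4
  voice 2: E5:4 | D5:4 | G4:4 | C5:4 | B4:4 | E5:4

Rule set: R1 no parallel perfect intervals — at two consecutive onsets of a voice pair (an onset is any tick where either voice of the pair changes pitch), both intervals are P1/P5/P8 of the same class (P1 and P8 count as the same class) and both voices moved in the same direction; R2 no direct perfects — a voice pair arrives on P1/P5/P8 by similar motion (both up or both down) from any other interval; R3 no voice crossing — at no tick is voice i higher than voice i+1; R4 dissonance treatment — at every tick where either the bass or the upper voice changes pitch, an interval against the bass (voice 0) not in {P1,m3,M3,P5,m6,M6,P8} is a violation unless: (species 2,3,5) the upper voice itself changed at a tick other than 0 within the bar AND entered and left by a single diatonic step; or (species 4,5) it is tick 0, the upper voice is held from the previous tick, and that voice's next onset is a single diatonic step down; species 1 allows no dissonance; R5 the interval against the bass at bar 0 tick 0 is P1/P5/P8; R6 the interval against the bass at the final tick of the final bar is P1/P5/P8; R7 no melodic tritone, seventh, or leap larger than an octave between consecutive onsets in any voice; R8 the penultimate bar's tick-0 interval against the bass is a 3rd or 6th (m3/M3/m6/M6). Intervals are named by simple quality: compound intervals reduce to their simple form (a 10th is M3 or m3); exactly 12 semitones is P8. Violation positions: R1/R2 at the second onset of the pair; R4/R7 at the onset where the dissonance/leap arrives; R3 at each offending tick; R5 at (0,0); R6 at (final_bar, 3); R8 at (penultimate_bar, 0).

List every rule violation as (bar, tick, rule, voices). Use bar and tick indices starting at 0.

(1, 0, R4, (0, 2))
(2, 0, R4, (0, 2))
(3, 0, R4, (0, 2))
(4, 0, R2, (1, 2))
(5, 0, R1, (1, 2))
(5, 0, R2, (0, 1))
(5, 0, R2, (0, 2))

bar 0: v0=A3 v1=A4 v2=E5 downbeat P5
bar 1: v0=C4 v1=E4 v2=D5 downbeat M2
bar 2: v0=A3 v1=E4 v2=G4 downbeat m7
bar 3: v0=B3 v1=G4 v2=C5 downbeat m2
bar 4: v0=G3 v1=E4 v2=B4 downbeat M3
bar 5: v0=A3 v1=A4 v2=E5 downbeat P5
  -> R4 @ bar 1 tick 0 v(0, 2): C4/D5 M2 untreated
  -> R4 @ bar 2 tick 0 v(0, 2): A3/G4 m7 untreated
  -> R4 @ bar 3 tick 0 v(0, 2): B3/C5 m2 untreated
  -> R2 @ bar 4 tick 0 v(1, 2): G4/C5 P4 -> E4/B4 P5 similar
  -> R1 @ bar 5 tick 0 v(1, 2): E4/B4 P5 -> A4/E5 P5 similar
  -> R2 @ bar 5 tick 0 v(0, 1): G3/E4 M6 -> A3/A4 P8 similar
  -> R2 @ bar 5 tick 0 v(0, 2): G3/B4 M3 -> A3/E5 P5 similar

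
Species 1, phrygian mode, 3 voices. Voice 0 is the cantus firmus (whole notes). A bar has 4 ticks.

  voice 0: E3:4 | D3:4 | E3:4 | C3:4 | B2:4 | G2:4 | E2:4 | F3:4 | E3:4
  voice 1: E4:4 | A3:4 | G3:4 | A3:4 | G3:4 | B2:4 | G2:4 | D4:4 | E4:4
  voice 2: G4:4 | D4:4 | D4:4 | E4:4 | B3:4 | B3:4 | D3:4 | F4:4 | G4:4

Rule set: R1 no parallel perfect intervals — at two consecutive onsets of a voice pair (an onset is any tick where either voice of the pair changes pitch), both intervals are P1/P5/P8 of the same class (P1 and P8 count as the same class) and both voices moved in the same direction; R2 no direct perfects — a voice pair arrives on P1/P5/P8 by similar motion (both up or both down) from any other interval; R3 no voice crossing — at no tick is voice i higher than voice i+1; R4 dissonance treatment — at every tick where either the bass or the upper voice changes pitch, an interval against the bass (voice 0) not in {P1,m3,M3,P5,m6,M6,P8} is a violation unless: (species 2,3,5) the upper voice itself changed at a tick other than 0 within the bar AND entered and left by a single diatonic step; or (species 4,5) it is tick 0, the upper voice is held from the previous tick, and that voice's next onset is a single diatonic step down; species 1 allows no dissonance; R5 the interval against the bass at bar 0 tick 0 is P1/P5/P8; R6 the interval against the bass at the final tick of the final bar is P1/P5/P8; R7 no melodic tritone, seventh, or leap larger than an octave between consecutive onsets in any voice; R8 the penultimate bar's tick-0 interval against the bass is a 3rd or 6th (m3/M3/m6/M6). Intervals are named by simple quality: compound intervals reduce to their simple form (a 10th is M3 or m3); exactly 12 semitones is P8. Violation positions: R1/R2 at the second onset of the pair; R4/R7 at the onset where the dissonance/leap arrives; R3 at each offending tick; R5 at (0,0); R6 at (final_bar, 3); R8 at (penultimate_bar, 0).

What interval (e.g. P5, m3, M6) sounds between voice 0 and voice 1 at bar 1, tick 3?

P5

voice 0=D3 voice 1=A3 -> P5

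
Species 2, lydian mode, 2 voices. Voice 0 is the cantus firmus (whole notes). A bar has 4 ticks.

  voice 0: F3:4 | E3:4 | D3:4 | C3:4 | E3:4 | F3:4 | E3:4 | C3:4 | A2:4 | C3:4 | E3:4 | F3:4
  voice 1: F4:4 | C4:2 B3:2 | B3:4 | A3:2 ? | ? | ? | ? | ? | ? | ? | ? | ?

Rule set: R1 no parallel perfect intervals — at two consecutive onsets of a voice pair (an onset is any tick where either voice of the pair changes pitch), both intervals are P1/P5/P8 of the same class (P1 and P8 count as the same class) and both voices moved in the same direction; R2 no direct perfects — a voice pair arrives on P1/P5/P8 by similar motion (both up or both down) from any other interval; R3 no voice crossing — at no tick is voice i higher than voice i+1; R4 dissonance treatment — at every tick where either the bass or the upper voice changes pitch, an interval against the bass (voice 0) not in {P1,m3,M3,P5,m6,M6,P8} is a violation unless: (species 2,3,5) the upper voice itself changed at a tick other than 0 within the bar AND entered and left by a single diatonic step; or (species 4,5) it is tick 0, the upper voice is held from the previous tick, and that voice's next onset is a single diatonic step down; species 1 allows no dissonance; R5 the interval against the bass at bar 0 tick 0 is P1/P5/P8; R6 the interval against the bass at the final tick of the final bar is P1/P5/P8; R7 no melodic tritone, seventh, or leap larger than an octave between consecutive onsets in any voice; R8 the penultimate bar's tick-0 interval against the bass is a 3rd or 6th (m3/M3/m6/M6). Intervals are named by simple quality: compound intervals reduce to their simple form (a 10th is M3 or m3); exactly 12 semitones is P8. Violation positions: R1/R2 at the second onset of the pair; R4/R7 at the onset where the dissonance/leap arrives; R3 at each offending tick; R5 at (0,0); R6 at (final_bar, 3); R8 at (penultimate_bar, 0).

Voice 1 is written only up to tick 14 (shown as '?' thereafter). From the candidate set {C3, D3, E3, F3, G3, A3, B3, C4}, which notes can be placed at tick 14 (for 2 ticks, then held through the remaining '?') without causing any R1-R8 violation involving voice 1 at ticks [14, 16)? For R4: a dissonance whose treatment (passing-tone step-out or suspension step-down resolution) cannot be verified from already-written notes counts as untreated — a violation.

{A3, C3, C4, E3, G3}

C3: legal
D3: violates R4
E3: legal
F3: violates R4
G3: legal
A3: legal
B3: violates R4
C4: legal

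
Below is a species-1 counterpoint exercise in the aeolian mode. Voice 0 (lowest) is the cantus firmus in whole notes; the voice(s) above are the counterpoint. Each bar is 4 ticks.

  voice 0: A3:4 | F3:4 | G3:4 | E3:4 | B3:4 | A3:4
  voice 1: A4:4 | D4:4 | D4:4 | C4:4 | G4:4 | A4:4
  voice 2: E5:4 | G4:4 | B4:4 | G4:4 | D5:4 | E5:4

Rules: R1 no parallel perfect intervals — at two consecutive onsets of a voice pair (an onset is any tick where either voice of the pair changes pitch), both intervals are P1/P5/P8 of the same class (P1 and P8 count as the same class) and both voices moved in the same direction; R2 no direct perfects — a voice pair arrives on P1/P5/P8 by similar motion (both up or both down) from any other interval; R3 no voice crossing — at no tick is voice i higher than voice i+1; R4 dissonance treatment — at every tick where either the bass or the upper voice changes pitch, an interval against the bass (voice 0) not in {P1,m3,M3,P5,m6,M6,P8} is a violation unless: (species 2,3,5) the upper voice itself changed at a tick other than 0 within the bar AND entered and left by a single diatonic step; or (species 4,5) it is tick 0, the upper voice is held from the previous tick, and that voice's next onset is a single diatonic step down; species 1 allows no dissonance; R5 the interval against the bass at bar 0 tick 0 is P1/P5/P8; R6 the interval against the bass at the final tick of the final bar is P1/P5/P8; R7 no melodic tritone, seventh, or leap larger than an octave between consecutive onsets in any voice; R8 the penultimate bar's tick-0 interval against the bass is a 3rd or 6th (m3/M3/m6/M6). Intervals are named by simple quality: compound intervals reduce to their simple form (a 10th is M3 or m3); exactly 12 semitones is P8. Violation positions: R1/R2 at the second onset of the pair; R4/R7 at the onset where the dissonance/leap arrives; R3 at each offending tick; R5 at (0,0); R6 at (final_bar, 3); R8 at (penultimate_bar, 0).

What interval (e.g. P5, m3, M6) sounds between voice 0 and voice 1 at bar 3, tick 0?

voice 0=E3 voice 1=C4 -> m6

m6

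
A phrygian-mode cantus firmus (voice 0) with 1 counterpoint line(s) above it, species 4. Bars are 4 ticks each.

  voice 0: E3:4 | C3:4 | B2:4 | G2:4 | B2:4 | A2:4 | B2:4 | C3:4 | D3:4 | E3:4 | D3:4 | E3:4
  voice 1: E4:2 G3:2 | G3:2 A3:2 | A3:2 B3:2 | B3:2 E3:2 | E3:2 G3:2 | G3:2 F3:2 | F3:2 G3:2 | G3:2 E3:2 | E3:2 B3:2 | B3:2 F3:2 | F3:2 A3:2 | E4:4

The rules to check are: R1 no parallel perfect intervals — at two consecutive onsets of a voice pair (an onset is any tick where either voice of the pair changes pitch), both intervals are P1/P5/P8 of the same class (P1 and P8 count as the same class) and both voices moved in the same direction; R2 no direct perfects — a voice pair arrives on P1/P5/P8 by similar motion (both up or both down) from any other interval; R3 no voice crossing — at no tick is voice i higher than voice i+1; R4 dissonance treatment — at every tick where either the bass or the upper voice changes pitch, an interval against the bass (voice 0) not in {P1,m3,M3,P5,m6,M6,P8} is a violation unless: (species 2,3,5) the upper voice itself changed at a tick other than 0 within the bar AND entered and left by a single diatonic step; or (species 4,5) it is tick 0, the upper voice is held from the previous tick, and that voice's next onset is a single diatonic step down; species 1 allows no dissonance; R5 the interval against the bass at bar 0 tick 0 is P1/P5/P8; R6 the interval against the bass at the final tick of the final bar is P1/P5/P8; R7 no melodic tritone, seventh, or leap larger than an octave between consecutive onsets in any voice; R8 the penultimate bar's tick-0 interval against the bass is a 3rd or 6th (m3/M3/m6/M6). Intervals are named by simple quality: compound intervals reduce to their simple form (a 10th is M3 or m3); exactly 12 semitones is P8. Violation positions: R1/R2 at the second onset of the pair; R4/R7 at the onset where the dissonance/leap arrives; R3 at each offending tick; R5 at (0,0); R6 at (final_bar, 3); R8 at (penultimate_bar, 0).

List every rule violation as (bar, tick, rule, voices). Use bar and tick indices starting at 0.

bar 0: v0=E3 v1=E4 downbeat P8
bar 1: v0=C3 v1=G3 downbeat P5
bar 2: v0=B2 v1=A3 downbeat m7
bar 3: v0=G2 v1=B3 downbeat M3
bar 4: v0=B2 v1=E3 downbeat P4
bar 5: v0=A2 v1=G3 downbeat m7
bar 6: v0=B2 v1=F3 downbeat TT
bar 7: v0=C3 v1=G3 downbeat P5
bar 8: v0=D3 v1=E3 downbeat M2
bar 9: v0=E3 v1=B3 downbeat P5
bar 10: v0=D3 v1=F3 downbeat m3
bar 11: v0=E3 v1=E4 downbeat P8
  -> R4 @ bar 2 tick 0 v(0, 1): B2/A3 m7 untreated
  -> R4 @ bar 4 tick 0 v(0, 1): B2/E3 P4 untreated
  -> R4 @ bar 6 tick 0 v(0, 1): B2/F3 TT untreated
  -> R4 @ bar 8 tick 0 v(0, 1): D3/E3 M2 untreated
  -> R4 @ bar 9 tick 2 v(0, 1): E3/F3 m2 untreated
  -> R7 @ bar 9 tick 2 v(1,): B3->F3 leap 6st
  -> R2 @ bar 11 tick 0 v(0, 1): D3/A3 P5 -> E3/E4 P8 similar

(2, 0, R4, (0, 1))
(4, 0, R4, (0, 1))
(6, 0, R4, (0, 1))
(8, 0, R4, (0, 1))
(9, 2, R4, (0, 1))
(9, 2, R7, (1,))
(11, 0, R2, (0, 1))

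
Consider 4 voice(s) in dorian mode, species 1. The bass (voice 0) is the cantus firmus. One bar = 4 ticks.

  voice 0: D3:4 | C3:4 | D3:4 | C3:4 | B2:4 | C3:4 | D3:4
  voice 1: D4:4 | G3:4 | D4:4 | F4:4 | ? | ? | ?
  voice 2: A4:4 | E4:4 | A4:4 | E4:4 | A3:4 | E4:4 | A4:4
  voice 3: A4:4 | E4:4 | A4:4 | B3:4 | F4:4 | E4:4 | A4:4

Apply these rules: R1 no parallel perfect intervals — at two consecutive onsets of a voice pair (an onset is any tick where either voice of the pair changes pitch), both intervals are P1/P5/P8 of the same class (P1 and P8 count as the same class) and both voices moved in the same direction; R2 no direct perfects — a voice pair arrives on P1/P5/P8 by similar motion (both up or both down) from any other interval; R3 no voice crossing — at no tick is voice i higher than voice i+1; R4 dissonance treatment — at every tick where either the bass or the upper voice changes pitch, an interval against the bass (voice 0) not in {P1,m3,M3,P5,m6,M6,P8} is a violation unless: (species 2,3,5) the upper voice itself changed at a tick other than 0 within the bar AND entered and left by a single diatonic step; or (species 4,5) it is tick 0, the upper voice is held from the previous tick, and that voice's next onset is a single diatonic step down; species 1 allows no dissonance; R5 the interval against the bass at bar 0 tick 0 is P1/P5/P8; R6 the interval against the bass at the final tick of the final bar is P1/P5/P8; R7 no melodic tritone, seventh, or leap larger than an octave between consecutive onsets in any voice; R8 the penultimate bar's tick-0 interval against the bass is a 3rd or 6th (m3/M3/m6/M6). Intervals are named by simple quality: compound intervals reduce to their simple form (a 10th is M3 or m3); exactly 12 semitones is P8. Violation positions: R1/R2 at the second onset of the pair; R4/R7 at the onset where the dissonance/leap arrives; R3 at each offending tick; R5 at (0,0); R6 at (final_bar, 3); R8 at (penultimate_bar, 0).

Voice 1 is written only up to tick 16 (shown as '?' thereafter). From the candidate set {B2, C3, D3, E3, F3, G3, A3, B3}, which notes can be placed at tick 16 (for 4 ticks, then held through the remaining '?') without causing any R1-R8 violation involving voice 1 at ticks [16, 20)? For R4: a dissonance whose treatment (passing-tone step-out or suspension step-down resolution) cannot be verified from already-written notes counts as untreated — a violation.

B2: violates R2,R7
C3: violates R4,R7
D3: violates R2,R7
E3: violates R4,R7
F3: violates R4
G3: violates R7
A3: violates R2,R4
B3: violates R2,R3,R7

{}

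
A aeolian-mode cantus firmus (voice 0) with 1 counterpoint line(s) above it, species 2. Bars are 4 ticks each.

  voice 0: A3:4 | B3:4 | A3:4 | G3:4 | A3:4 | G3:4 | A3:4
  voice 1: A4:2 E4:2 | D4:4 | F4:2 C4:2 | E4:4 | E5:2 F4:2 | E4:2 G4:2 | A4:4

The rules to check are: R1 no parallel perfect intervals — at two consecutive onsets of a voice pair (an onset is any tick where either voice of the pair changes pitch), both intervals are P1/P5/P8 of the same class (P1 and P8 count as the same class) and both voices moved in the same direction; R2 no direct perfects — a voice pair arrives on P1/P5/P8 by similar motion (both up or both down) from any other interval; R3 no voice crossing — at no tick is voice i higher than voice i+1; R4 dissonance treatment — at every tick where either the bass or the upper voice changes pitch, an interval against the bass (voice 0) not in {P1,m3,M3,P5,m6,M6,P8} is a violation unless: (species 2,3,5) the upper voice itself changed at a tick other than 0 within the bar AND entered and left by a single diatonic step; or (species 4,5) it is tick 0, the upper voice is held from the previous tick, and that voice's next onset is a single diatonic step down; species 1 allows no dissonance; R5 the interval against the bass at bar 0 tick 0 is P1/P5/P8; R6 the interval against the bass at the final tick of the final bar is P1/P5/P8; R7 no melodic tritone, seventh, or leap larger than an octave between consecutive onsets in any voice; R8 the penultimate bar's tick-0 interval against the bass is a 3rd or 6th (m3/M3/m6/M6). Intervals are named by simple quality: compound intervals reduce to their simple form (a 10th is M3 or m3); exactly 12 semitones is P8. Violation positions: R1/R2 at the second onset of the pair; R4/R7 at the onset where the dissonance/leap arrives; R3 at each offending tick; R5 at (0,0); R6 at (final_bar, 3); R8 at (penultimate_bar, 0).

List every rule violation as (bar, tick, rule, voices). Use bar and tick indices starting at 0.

(4, 0, R2, (0, 1))
(4, 2, R7, (1,))
(6, 0, R1, (0, 1))

bar 0: v0=A3 v1=A4 downbeat P8
bar 1: v0=B3 v1=D4 downbeat m3
bar 2: v0=A3 v1=F4 downbeat m6
bar 3: v0=G3 v1=E4 downbeat M6
bar 4: v0=A3 v1=E5 downbeat P5
bar 5: v0=G3 v1=E4 downbeat M6
bar 6: v0=A3 v1=A4 downbeat P8
  -> R2 @ bar 4 tick 0 v(0, 1): G3/E4 M6 -> A3/E5 P5 similar
  -> R7 @ bar 4 tick 2 v(1,): E5->F4 leap 11st
  -> R1 @ bar 6 tick 0 v(0, 1): G3/G4 P8 -> A3/A4 P8 similar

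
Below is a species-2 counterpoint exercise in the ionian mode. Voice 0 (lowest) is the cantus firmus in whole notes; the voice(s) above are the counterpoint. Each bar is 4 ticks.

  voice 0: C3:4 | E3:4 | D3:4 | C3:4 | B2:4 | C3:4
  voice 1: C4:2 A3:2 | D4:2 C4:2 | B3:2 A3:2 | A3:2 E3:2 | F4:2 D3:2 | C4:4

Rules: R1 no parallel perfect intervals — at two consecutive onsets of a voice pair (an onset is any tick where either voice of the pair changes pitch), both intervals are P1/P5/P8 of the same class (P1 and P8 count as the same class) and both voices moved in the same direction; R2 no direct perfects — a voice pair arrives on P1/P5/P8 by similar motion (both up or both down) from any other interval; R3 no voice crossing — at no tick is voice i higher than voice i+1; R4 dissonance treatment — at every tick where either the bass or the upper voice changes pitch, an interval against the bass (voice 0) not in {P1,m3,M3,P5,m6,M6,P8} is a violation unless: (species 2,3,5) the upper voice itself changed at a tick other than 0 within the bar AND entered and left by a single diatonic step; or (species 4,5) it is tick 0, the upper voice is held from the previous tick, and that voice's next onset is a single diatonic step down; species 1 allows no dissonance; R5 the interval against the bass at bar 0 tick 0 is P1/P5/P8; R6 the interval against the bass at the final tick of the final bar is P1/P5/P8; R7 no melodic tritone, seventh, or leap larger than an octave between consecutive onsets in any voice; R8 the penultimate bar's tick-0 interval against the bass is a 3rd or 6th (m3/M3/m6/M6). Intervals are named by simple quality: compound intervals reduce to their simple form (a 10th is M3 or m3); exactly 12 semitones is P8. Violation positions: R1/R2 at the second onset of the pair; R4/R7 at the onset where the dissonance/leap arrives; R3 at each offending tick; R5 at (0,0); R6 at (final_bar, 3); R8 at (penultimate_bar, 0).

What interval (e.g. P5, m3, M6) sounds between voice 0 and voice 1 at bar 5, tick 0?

voice 0=C3 voice 1=C4 -> P8

P8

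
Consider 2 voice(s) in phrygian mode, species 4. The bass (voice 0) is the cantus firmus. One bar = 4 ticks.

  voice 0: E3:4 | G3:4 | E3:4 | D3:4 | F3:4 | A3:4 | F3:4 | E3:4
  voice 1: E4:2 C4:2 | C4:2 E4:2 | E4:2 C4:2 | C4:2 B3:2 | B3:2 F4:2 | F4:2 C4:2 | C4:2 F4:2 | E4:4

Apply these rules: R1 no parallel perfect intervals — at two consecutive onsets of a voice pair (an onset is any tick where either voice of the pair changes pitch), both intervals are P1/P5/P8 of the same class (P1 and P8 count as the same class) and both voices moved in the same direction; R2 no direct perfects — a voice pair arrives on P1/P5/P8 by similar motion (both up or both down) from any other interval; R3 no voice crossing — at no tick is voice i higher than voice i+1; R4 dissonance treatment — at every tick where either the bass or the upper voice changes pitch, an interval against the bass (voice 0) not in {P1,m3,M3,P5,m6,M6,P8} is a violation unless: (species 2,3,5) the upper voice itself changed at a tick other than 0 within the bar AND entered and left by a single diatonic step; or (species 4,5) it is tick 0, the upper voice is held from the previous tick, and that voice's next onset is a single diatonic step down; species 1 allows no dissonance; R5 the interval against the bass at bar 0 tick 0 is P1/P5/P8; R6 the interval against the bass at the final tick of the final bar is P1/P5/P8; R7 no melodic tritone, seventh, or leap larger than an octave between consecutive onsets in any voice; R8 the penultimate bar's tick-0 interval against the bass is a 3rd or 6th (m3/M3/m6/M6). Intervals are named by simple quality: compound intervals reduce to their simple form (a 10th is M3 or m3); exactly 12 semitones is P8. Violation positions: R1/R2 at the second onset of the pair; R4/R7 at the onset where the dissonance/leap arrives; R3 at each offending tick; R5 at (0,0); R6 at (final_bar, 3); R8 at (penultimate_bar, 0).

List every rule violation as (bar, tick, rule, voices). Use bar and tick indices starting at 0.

(1, 0, R4, (0, 1))
(4, 0, R4, (0, 1))
(4, 2, R7, (1,))
(6, 0, R8, (0, 1))
(7, 0, R1, (0, 1))

bar 0: v0=E3 v1=E4 downbeat P8
bar 1: v0=G3 v1=C4 downbeat P4
bar 2: v0=E3 v1=E4 downbeat P8
bar 3: v0=D3 v1=C4 downbeat m7
bar 4: v0=F3 v1=B3 downbeat TT
bar 5: v0=A3 v1=F4 downbeat m6
bar 6: v0=F3 v1=C4 downbeat P5
bar 7: v0=E3 v1=E4 downbeat P8
  -> R4 @ bar 1 tick 0 v(0, 1): G3/C4 P4 untreated
  -> R4 @ bar 4 tick 0 v(0, 1): F3/B3 TT untreated
  -> R7 @ bar 4 tick 2 v(1,): B3->F4 leap 6st
  -> R8 @ bar 6 tick 0 v(0, 1): penult P5 not 3rd/6th
  -> R1 @ bar 7 tick 0 v(0, 1): F3/F4 P8 -> E3/E4 P8 similar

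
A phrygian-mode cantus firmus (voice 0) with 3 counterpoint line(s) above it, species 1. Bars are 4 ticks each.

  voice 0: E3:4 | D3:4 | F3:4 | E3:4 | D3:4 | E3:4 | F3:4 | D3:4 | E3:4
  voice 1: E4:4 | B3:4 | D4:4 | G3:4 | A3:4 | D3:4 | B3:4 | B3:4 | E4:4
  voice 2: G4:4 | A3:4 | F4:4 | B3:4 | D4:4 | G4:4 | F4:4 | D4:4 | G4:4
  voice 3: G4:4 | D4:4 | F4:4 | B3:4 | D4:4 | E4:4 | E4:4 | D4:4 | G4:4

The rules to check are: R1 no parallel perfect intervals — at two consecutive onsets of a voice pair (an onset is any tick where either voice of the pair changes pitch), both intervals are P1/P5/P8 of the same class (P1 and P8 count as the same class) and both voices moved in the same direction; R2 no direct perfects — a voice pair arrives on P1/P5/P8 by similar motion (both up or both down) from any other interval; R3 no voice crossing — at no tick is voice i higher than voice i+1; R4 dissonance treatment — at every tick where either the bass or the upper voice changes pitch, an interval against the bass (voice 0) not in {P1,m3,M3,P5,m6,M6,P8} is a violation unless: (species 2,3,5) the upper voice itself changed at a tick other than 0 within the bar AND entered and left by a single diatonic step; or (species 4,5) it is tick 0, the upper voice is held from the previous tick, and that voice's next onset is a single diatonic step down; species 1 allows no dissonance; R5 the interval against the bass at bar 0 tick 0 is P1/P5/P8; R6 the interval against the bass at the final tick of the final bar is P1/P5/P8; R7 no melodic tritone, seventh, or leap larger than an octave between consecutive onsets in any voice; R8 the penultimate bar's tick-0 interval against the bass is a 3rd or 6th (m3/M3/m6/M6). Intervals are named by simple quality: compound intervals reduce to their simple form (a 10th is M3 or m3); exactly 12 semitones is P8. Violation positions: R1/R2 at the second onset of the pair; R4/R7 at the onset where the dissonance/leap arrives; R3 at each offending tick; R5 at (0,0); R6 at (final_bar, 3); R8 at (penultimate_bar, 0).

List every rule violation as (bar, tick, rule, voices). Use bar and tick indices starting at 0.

bar 0: v0=E3 v1=E4 v2=G4 v3=G4 downbeat m3
bar 1: v0=D3 v1=B3 v2=A3 v3=D4 downbeat P8
bar 2: v0=F3 v1=D4 v2=F4 v3=F4 downbeat P8
bar 3: v0=E3 v1=G3 v2=B3 v3=B3 downbeat P5
bar 4: v0=D3 v1=A3 v2=D4 v3=D4 downbeat P8
bar 5: v0=E3 v1=D3 v2=G4 v3=E4 downbeat P8
bar 6: v0=F3 v1=B3 v2=F4 v3=E4 downbeat M7
bar 7: v0=D3 v1=B3 v2=D4 v3=D4 downbeat P8
bar 8: v0=E3 v1=E4 v2=G4 v3=G4 downbeat m3
  -> R5 @ bar 0 tick 0 v(0, 2): opens on m3
  -> R5 @ bar 0 tick 0 v(0, 3): opens on m3
  -> R2 @ bar 1 tick 0 v(0, 2): E3/G4 m3 -> D3/A3 P5 similar
  -> R2 @ bar 1 tick 0 v(0, 3): E3/G4 m3 -> D3/D4 P8 similar
  -> R3 @ bar 1 tick 0 v(1, 2): B3 above A3
  -> R7 @ bar 1 tick 0 v(2,): G4->A3 leap 10st
  -> R3 @ bar 1 tick 1 v(1, 2): B3 above A3
  -> R3 @ bar 1 tick 2 v(1, 2): B3 above A3
  -> R3 @ bar 1 tick 3 v(1, 2): B3 above A3
  -> R1 @ bar 2 tick 0 v(0, 3): D3/D4 P8 -> F3/F4 P8 similar
  -> R2 @ bar 2 tick 0 v(0, 2): D3/A3 P5 -> F3/F4 P8 similar
  -> R2 @ bar 2 tick 0 v(2, 3): A3/D4 P4 -> F4/F4 P1 similar
  -> R1 @ bar 3 tick 0 v(2, 3): F4/F4 P1 -> B3/B3 P1 similar
  -> R2 @ bar 3 tick 0 v(0, 2): F3/F4 P8 -> E3/B3 P5 similar
  -> R2 @ bar 3 tick 0 v(0, 3): F3/F4 P8 -> E3/B3 P5 similar
  -> R7 @ bar 3 tick 0 v(2,): F4->B3 leap 6st
  -> R7 @ bar 3 tick 0 v(3,): F4->B3 leap 6st
  -> R1 @ bar 4 tick 0 v(2, 3): B3/B3 P1 -> D4/D4 P1 similar
  -> R1 @ bar 5 tick 0 v(0, 3): D3/D4 P8 -> E3/E4 P8 similar
  -> R3 @ bar 5 tick 0 v(0, 1): E3 above D3
  -> R3 @ bar 5 tick 0 v(2, 3): G4 above E4
  -> R4 @ bar 5 tick 0 v(0, 1): E3/D3 M2 untreated
  -> R3 @ bar 5 tick 1 v(0, 1): E3 above D3
  -> R3 @ bar 5 tick 1 v(2, 3): G4 above E4
  -> R3 @ bar 5 tick 2 v(0, 1): E3 above D3
  -> R3 @ bar 5 tick 2 v(2, 3): G4 above E4
  -> R3 @ bar 5 tick 3 v(0, 1): E3 above D3
  -> R3 @ bar 5 tick 3 v(2, 3): G4 above E4
  -> R3 @ bar 6 tick 0 v(2, 3): F4 above E4
  -> R4 @ bar 6 tick 0 v(0, 1): F3/B3 TT untreated
  -> R4 @ bar 6 tick 0 v(0, 3): F3/E4 M7 untreated
  -> R3 @ bar 6 tick 1 v(2, 3): F4 above E4
  -> R3 @ bar 6 tick 2 v(2, 3): F4 above E4
  -> R3 @ bar 6 tick 3 v(2, 3): F4 above E4
  -> R1 @ bar 7 tick 0 v(0, 2): F3/F4 P8 -> D3/D4 P8 similar
  -> R2 @ bar 7 tick 0 v(0, 3): F3/E4 M7 -> D3/D4 P8 similar
  -> R2 @ bar 7 tick 0 v(2, 3): F4/E4 m2 -> D4/D4 P1 similar
  -> R8 @ bar 7 tick 0 v(0, 2): penult P8 not 3rd/6th
  -> R8 @ bar 7 tick 0 v(0, 3): penult P8 not 3rd/6th
  -> R1 @ bar 8 tick 0 v(2, 3): D4/D4 P1 -> G4/G4 P1 similar
  -> R2 @ bar 8 tick 0 v(0, 1): D3/B3 M6 -> E3/E4 P8 similar
  -> R6 @ bar 8 tick 3 v(0, 2): closes on m3
  -> R6 @ bar 8 tick 3 v(0, 3): closes on m3

(0, 0, R5, (0, 2))
(0, 0, R5, (0, 3))
(1, 0, R2, (0, 2))
(1, 0, R2, (0, 3))
(1, 0, R3, (1, 2))
(1, 0, R7, (2,))
(1, 1, R3, (1, 2))
(1, 2, R3, (1, 2))
(1, 3, R3, (1, 2))
(2, 0, R1, (0, 3))
(2, 0, R2, (0, 2))
(2, 0, R2, (2, 3))
(3, 0, R1, (2, 3))
(3, 0, R2, (0, 2))
(3, 0, R2, (0, 3))
(3, 0, R7, (2,))
(3, 0, R7, (3,))
(4, 0, R1, (2, 3))
(5, 0, R1, (0, 3))
(5, 0, R3, (0, 1))
(5, 0, R3, (2, 3))
(5, 0, R4, (0, 1))
(5, 1, R3, (0, 1))
(5, 1, R3, (2, 3))
(5, 2, R3, (0, 1))
(5, 2, R3, (2, 3))
(5, 3, R3, (0, 1))
(5, 3, R3, (2, 3))
(6, 0, R3, (2, 3))
(6, 0, R4, (0, 1))
(6, 0, R4, (0, 3))
(6, 1, R3, (2, 3))
(6, 2, R3, (2, 3))
(6, 3, R3, (2, 3))
(7, 0, R1, (0, 2))
(7, 0, R2, (0, 3))
(7, 0, R2, (2, 3))
(7, 0, R8, (0, 2))
(7, 0, R8, (0, 3))
(8, 0, R1, (2, 3))
(8, 0, R2, (0, 1))
(8, 3, R6, (0, 2))
(8, 3, R6, (0, 3))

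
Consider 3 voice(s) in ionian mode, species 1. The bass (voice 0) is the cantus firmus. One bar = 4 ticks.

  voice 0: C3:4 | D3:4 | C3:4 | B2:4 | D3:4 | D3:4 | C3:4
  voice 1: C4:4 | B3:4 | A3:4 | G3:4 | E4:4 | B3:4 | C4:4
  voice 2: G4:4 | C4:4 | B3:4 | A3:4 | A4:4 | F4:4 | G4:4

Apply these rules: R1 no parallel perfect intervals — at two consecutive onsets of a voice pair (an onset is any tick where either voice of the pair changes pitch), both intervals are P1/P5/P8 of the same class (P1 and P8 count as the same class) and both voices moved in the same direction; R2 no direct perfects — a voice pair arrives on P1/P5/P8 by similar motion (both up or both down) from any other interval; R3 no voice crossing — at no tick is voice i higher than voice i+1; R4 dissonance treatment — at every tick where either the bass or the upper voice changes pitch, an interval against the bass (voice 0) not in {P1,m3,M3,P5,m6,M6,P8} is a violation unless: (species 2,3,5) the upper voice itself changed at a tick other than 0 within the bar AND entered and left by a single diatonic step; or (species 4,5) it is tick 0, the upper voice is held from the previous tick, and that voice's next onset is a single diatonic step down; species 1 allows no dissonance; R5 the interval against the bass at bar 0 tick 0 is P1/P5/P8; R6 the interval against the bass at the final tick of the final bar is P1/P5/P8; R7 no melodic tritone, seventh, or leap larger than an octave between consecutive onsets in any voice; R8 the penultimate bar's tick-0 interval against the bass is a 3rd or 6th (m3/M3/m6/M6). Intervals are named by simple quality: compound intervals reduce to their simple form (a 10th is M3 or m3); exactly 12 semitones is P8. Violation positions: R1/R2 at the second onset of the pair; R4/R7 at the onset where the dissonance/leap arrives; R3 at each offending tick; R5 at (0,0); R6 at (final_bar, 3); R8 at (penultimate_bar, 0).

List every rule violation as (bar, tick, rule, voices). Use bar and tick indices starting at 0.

bar 0: v0=C3 v1=C4 v2=G4 downbeat P5
bar 1: v0=D3 v1=B3 v2=C4 downbeat m7
bar 2: v0=C3 v1=A3 v2=B3 downbeat M7
bar 3: v0=B2 v1=G3 v2=A3 downbeat m7
bar 4: v0=D3 v1=E4 v2=A4 downbeat P5
bar 5: v0=D3 v1=B3 v2=F4 downbeat m3
bar 6: v0=C3 v1=C4 v2=G4 downbeat P5
  -> R4 @ bar 1 tick 0 v(0, 2): D3/C4 m7 untreated
  -> R4 @ bar 2 tick 0 v(0, 2): C3/B3 M7 untreated
  -> R4 @ bar 3 tick 0 v(0, 2): B2/A3 m7 untreated
  -> R2 @ bar 4 tick 0 v(0, 2): B2/A3 m7 -> D3/A4 P5 similar
  -> R4 @ bar 4 tick 0 v(0, 1): D3/E4 M2 untreated
  -> R2 @ bar 6 tick 0 v(1, 2): B3/F4 TT -> C4/G4 P5 similar

(1, 0, R4, (0, 2))
(2, 0, R4, (0, 2))
(3, 0, R4, (0, 2))
(4, 0, R2, (0, 2))
(4, 0, R4, (0, 1))
(6, 0, R2, (1, 2))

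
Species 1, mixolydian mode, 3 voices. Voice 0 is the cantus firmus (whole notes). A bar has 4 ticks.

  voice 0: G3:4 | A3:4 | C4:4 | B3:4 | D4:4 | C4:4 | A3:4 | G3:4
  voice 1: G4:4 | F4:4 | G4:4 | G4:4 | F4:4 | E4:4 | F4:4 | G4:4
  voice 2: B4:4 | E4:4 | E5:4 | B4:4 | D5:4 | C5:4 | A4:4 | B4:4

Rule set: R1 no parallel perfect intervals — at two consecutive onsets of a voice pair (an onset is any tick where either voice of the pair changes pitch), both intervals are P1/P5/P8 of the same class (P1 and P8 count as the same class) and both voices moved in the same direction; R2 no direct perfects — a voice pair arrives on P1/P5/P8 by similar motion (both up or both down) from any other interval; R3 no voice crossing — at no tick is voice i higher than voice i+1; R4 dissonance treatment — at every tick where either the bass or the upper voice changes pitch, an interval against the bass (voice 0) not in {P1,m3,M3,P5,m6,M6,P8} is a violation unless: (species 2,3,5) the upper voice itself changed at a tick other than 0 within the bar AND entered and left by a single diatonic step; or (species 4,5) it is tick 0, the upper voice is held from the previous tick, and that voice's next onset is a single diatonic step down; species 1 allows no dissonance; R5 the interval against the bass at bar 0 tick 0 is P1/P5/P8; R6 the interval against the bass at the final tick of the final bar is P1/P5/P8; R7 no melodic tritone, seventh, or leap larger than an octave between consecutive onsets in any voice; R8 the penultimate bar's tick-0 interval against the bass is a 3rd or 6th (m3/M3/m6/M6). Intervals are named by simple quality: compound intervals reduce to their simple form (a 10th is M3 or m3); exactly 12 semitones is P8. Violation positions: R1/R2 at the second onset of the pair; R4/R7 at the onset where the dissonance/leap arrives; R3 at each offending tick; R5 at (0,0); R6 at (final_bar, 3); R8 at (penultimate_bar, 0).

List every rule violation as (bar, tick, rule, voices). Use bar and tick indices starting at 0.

bar 0: v0=G3 v1=G4 v2=B4 downbeat M3
bar 1: v0=A3 v1=F4 v2=E4 downbeat P5
bar 2: v0=C4 v1=G4 v2=E5 downbeat M3
bar 3: v0=B3 v1=G4 v2=B4 downbeat P8
bar 4: v0=D4 v1=F4 v2=D5 downbeat P8
bar 5: v0=C4 v1=E4 v2=C5 downbeat P8
bar 6: v0=A3 v1=F4 v2=A4 downbeat P8
bar 7: v0=G3 v1=G4 v2=B4 downbeat M3
  -> R5 @ bar 0 tick 0 v(0, 2): opens on M3
  -> R3 @ bar 1 tick 0 v(1, 2): F4 above E4
  -> R3 @ bar 1 tick 1 v(1, 2): F4 above E4
  -> R3 @ bar 1 tick 2 v(1, 2): F4 above E4
  -> R3 @ bar 1 tick 3 v(1, 2): F4 above E4
  -> R2 @ bar 2 tick 0 v(0, 1): A3/F4 m6 -> C4/G4 P5 similar
  -> R2 @ bar 3 tick 0 v(0, 2): C4/E5 M3 -> B3/B4 P8 similar
  -> R1 @ bar 4 tick 0 v(0, 2): B3/B4 P8 -> D4/D5 P8 similar
  -> R1 @ bar 5 tick 0 v(0, 2): D4/D5 P8 -> C4/C5 P8 similar
  -> R1 @ bar 6 tick 0 v(0, 2): C4/C5 P8 -> A3/A4 P8 similar
  -> R8 @ bar 6 tick 0 v(0, 2): penult P8 not 3rd/6th
  -> R6 @ bar 7 tick 3 v(0, 2): closes on M3

(0, 0, R5, (0, 2))
(1, 0, R3, (1, 2))
(1, 1, R3, (1, 2))
(1, 2, R3, (1, 2))
(1, 3, R3, (1, 2))
(2, 0, R2, (0, 1))
(3, 0, R2, (0, 2))
(4, 0, R1, (0, 2))
(5, 0, R1, (0, 2))
(6, 0, R1, (0, 2))
(6, 0, R8, (0, 2))
(7, 3, R6, (0, 2))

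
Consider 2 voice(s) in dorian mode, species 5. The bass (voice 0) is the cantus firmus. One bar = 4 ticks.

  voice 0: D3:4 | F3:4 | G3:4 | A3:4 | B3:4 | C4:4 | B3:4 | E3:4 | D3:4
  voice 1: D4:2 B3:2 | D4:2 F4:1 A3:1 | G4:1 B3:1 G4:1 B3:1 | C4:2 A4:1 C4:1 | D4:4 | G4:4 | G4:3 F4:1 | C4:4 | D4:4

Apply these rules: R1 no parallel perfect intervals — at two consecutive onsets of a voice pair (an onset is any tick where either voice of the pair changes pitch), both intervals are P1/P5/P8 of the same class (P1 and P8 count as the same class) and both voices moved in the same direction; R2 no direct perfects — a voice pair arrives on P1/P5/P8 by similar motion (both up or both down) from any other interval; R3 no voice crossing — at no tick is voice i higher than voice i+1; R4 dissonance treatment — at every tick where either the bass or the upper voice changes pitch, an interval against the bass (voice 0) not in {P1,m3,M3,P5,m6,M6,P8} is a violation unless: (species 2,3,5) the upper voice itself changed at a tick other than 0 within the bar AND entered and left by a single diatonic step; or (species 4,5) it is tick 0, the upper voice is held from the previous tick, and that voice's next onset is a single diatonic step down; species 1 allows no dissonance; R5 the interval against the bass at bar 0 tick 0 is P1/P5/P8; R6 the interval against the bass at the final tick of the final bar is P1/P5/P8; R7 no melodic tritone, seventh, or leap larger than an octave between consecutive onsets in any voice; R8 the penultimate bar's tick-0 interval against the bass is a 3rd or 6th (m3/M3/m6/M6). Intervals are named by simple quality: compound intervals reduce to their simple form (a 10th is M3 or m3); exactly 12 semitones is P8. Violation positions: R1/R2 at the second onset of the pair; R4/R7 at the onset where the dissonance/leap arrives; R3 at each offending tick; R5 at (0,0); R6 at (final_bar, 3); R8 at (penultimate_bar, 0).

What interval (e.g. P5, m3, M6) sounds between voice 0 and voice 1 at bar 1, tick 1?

M6

voice 0=F3 voice 1=D4 -> M6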